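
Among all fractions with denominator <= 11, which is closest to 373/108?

Expand x = 373/108 as a continued fraction with the Euclidean algorithm:
  373 = 3*108 + 49, so a_0 = 3.
  108 = 2*49 + 10, so a_1 = 2.
  49 = 4*10 + 9, so a_2 = 4.
  10 = 1*9 + 1, so a_3 = 1.
  9 = 9*1 + 0, so a_4 = 9.
so x = [3; 2, 4, 1, 9].
Convergents (p_i = a_i*p_{i-1} + p_{i-2}, q_i = a_i*q_{i-1} + q_{i-2} with p_{-2}=0, p_{-1}=1, q_{-2}=1, q_{-1}=0), until the denominator exceeds 11:
  i=0: a_0=3, p_0 = 3*1 + 0 = 3, q_0 = 3*0 + 1 = 1.
  i=1: a_1=2, p_1 = 2*3 + 1 = 7, q_1 = 2*1 + 0 = 2.
  i=2: a_2=4, p_2 = 4*7 + 3 = 31, q_2 = 4*2 + 1 = 9.
  i=3: a_3=1, p_3 = 1*31 + 7 = 38, q_3 = 1*9 + 2 = 11.
  i=4: a_4=9, p_4 = 9*38 + 31 = 373, q_4 = 9*11 + 9 = 108.
q_4 = 108 > 11, so the last convergent with denominator <= 11 is p_3/q_3 = 38/11.
The closest fraction with denominator <= 11 is either p_3/q_3 or the intermediate fraction (k*p_3 + p_2)/(k*q_3 + q_2) with the largest k >= 1 whose denominator stays <= 11; these approach x as k grows, and every other convergent or intermediate fraction in range is farther away.
Largest k: floor((11 - q_2)/q_3) = floor((11 - 9)/11) = 0.
Since k = 0, no intermediate fraction beyond p_3/q_3 has denominator <= 11, so the convergent 38/11 is the closest (its error is |373*11 - 38*108|/(108*11) = 1/1188).

38/11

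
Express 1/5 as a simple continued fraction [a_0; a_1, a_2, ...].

Run the Euclidean algorithm on 1 and 5; the successive quotients are the partial quotients a_0, a_1, ... (each step inverts the fractional part left over by the previous one):
  1 = 0*5 + 1, so a_0 = 0.
  5 = 5*1 + 0, so a_1 = 5.
The remainder reaches 0 after 2 divisions, so the expansion has 2 partial quotients, read off in order.

[0; 5]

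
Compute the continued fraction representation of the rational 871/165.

[5; 3, 1, 1, 2, 2, 1, 2]

Run the Euclidean algorithm on 871 and 165; the successive quotients are the partial quotients a_0, a_1, ... (each step inverts the fractional part left over by the previous one):
  871 = 5*165 + 46, so a_0 = 5.
  165 = 3*46 + 27, so a_1 = 3.
  46 = 1*27 + 19, so a_2 = 1.
  27 = 1*19 + 8, so a_3 = 1.
  19 = 2*8 + 3, so a_4 = 2.
  8 = 2*3 + 2, so a_5 = 2.
  3 = 1*2 + 1, so a_6 = 1.
  2 = 2*1 + 0, so a_7 = 2.
The remainder reaches 0 after 8 divisions, so the expansion has 8 partial quotients, read off in order.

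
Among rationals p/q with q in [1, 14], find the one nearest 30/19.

19/12

Expand x = 30/19 as a continued fraction with the Euclidean algorithm:
  30 = 1*19 + 11, so a_0 = 1.
  19 = 1*11 + 8, so a_1 = 1.
  11 = 1*8 + 3, so a_2 = 1.
  8 = 2*3 + 2, so a_3 = 2.
  3 = 1*2 + 1, so a_4 = 1.
  2 = 2*1 + 0, so a_5 = 2.
so x = [1; 1, 1, 2, 1, 2].
Convergents (p_i = a_i*p_{i-1} + p_{i-2}, q_i = a_i*q_{i-1} + q_{i-2} with p_{-2}=0, p_{-1}=1, q_{-2}=1, q_{-1}=0), until the denominator exceeds 14:
  i=0: a_0=1, p_0 = 1*1 + 0 = 1, q_0 = 1*0 + 1 = 1.
  i=1: a_1=1, p_1 = 1*1 + 1 = 2, q_1 = 1*1 + 0 = 1.
  i=2: a_2=1, p_2 = 1*2 + 1 = 3, q_2 = 1*1 + 1 = 2.
  i=3: a_3=2, p_3 = 2*3 + 2 = 8, q_3 = 2*2 + 1 = 5.
  i=4: a_4=1, p_4 = 1*8 + 3 = 11, q_4 = 1*5 + 2 = 7.
  i=5: a_5=2, p_5 = 2*11 + 8 = 30, q_5 = 2*7 + 5 = 19.
q_5 = 19 > 14, so the last convergent with denominator <= 14 is p_4/q_4 = 11/7.
The closest fraction with denominator <= 14 is either p_4/q_4 or the intermediate fraction (k*p_4 + p_3)/(k*q_4 + q_3) with the largest k >= 1 whose denominator stays <= 14; these approach x as k grows, and every other convergent or intermediate fraction in range is farther away.
Largest k: floor((14 - q_3)/q_4) = floor((14 - 5)/7) = 1.
That gives (1*11 + 8)/(1*7 + 5) = 19/12.
Compare the errors: |x - 11/7| = |30*7 - 11*19|/(19*7) = 1/133, and |x - 19/12| = |30*12 - 19*19|/(19*12) = 1/228.
Cross-multiplying, 1*133 = 133 < 228 = 1*228, so 1/228 is smaller: the intermediate fraction 19/12 is closer to x than 11/7.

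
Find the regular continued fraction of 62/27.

Run the Euclidean algorithm on 62 and 27; the successive quotients are the partial quotients a_0, a_1, ... (each step inverts the fractional part left over by the previous one):
  62 = 2*27 + 8, so a_0 = 2.
  27 = 3*8 + 3, so a_1 = 3.
  8 = 2*3 + 2, so a_2 = 2.
  3 = 1*2 + 1, so a_3 = 1.
  2 = 2*1 + 0, so a_4 = 2.
The remainder reaches 0 after 5 divisions, so the expansion has 5 partial quotients, read off in order.

[2; 3, 2, 1, 2]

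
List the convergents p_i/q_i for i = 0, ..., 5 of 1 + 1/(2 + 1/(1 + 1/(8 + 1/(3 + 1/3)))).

1/1, 3/2, 4/3, 35/26, 109/81, 362/269

Using the convergent recurrence p_i = a_i*p_{i-1} + p_{i-2}, q_i = a_i*q_{i-1} + q_{i-2} with p_{-2}=0, p_{-1}=1, q_{-2}=1, q_{-1}=0:
  i=0: a_0=1, p_0 = 1*1 + 0 = 1, q_0 = 1*0 + 1 = 1.
  i=1: a_1=2, p_1 = 2*1 + 1 = 3, q_1 = 2*1 + 0 = 2.
  i=2: a_2=1, p_2 = 1*3 + 1 = 4, q_2 = 1*2 + 1 = 3.
  i=3: a_3=8, p_3 = 8*4 + 3 = 35, q_3 = 8*3 + 2 = 26.
  i=4: a_4=3, p_4 = 3*35 + 4 = 109, q_4 = 3*26 + 3 = 81.
  i=5: a_5=3, p_5 = 3*109 + 35 = 362, q_5 = 3*81 + 26 = 269.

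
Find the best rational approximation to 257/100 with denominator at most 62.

149/58

Expand x = 257/100 as a continued fraction with the Euclidean algorithm:
  257 = 2*100 + 57, so a_0 = 2.
  100 = 1*57 + 43, so a_1 = 1.
  57 = 1*43 + 14, so a_2 = 1.
  43 = 3*14 + 1, so a_3 = 3.
  14 = 14*1 + 0, so a_4 = 14.
so x = [2; 1, 1, 3, 14].
Convergents (p_i = a_i*p_{i-1} + p_{i-2}, q_i = a_i*q_{i-1} + q_{i-2} with p_{-2}=0, p_{-1}=1, q_{-2}=1, q_{-1}=0), until the denominator exceeds 62:
  i=0: a_0=2, p_0 = 2*1 + 0 = 2, q_0 = 2*0 + 1 = 1.
  i=1: a_1=1, p_1 = 1*2 + 1 = 3, q_1 = 1*1 + 0 = 1.
  i=2: a_2=1, p_2 = 1*3 + 2 = 5, q_2 = 1*1 + 1 = 2.
  i=3: a_3=3, p_3 = 3*5 + 3 = 18, q_3 = 3*2 + 1 = 7.
  i=4: a_4=14, p_4 = 14*18 + 5 = 257, q_4 = 14*7 + 2 = 100.
q_4 = 100 > 62, so the last convergent with denominator <= 62 is p_3/q_3 = 18/7.
The closest fraction with denominator <= 62 is either p_3/q_3 or the intermediate fraction (k*p_3 + p_2)/(k*q_3 + q_2) with the largest k >= 1 whose denominator stays <= 62; these approach x as k grows, and every other convergent or intermediate fraction in range is farther away.
Largest k: floor((62 - q_2)/q_3) = floor((62 - 2)/7) = 8.
That gives (8*18 + 5)/(8*7 + 2) = 149/58.
Compare the errors: |x - 18/7| = |257*7 - 18*100|/(100*7) = 1/700, and |x - 149/58| = |257*58 - 149*100|/(100*58) = 6/5800.
Cross-multiplying, 6*700 = 4200 < 5800 = 1*5800, so 6/5800 is smaller: the intermediate fraction 149/58 is closer to x than 18/7.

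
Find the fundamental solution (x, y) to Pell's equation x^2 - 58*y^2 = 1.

(x, y) = (19603, 2574)

First expand sqrt(58) as a continued fraction. With x_i = (sqrt(58) + m_i)/d_i and (m_0, d_0) = (0, 1): a_0 = floor(sqrt(58)) = 7, since 7^2 = 49 <= 58 < 64 = 8^2.
Iterate m_{i+1} = d_i*a_i - m_i, d_{i+1} = (58 - m_{i+1}^2)/d_i, a_{i+1} = floor((a_0 + m_{i+1})/d_{i+1}):
  m_1 = 1*7 - 0 = 7, d_1 = (58 - 7^2)/1 = 9/1 = 9, a_1 = floor((7 + 7)/9) = 1.
  m_2 = 9*1 - 7 = 2, d_2 = (58 - 2^2)/9 = 54/9 = 6, a_2 = floor((7 + 2)/6) = 1.
  m_3 = 6*1 - 2 = 4, d_3 = (58 - 4^2)/6 = 42/6 = 7, a_3 = floor((7 + 4)/7) = 1.
  m_4 = 7*1 - 4 = 3, d_4 = (58 - 3^2)/7 = 49/7 = 7, a_4 = floor((7 + 3)/7) = 1.
  m_5 = 7*1 - 3 = 4, d_5 = (58 - 4^2)/7 = 42/7 = 6, a_5 = floor((7 + 4)/6) = 1.
  m_6 = 6*1 - 4 = 2, d_6 = (58 - 2^2)/6 = 54/6 = 9, a_6 = floor((7 + 2)/9) = 1.
  m_7 = 9*1 - 2 = 7, d_7 = (58 - 7^2)/9 = 9/9 = 1, a_7 = floor((7 + 7)/1) = 14.
  m_8 = 1*14 - 7 = 7, d_8 = (58 - 7^2)/1 = 9/1 = 9: (m_8, d_8) = (m_1, d_1) = (7, 9), so from here the quotients repeat a_1, ..., a_7; the period length is 7.
So sqrt(58) = [7; (1, 1, 1, 1, 1, 1, 14)] with period length k = 7.
k is odd, so (p_{k-1}, q_{k-1}) only solves x^2 - 58y^2 = -1 and the fundamental solution of x^2 - 58y^2 = 1 is (p_{2k-1}, q_{2k-1}) = (p_13, q_13); compute convergents through index 13, running through the period twice.
Convergents (p_i = a_i*p_{i-1} + p_{i-2}, q_i = a_i*q_{i-1} + q_{i-2} with p_{-2}=0, p_{-1}=1, q_{-2}=1, q_{-1}=0):
  i=0: a_0=7, p_0 = 7*1 + 0 = 7, q_0 = 7*0 + 1 = 1.
  i=1: a_1=1, p_1 = 1*7 + 1 = 8, q_1 = 1*1 + 0 = 1.
  i=2: a_2=1, p_2 = 1*8 + 7 = 15, q_2 = 1*1 + 1 = 2.
  i=3: a_3=1, p_3 = 1*15 + 8 = 23, q_3 = 1*2 + 1 = 3.
  i=4: a_4=1, p_4 = 1*23 + 15 = 38, q_4 = 1*3 + 2 = 5.
  i=5: a_5=1, p_5 = 1*38 + 23 = 61, q_5 = 1*5 + 3 = 8.
  i=6: a_6=1, p_6 = 1*61 + 38 = 99, q_6 = 1*8 + 5 = 13.
  i=7: a_7=14, p_7 = 14*99 + 61 = 1447, q_7 = 14*13 + 8 = 190.
  i=8: a_8=1, p_8 = 1*1447 + 99 = 1546, q_8 = 1*190 + 13 = 203.
  i=9: a_9=1, p_9 = 1*1546 + 1447 = 2993, q_9 = 1*203 + 190 = 393.
  i=10: a_10=1, p_10 = 1*2993 + 1546 = 4539, q_10 = 1*393 + 203 = 596.
  i=11: a_11=1, p_11 = 1*4539 + 2993 = 7532, q_11 = 1*596 + 393 = 989.
  i=12: a_12=1, p_12 = 1*7532 + 4539 = 12071, q_12 = 1*989 + 596 = 1585.
  i=13: a_13=1, p_13 = 1*12071 + 7532 = 19603, q_13 = 1*1585 + 989 = 2574.
Indeed p_6^2 - 58*q_6^2 = 9801 - 9802 = -1, not +1.
Check: 19603^2 - 58*2574^2 = 384277609 - 384277608 = 1, so (x, y) = (19603, 2574) solves the equation, and by the theorem it is the least positive solution.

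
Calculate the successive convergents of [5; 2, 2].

Using the convergent recurrence p_i = a_i*p_{i-1} + p_{i-2}, q_i = a_i*q_{i-1} + q_{i-2} with p_{-2}=0, p_{-1}=1, q_{-2}=1, q_{-1}=0:
  i=0: a_0=5, p_0 = 5*1 + 0 = 5, q_0 = 5*0 + 1 = 1.
  i=1: a_1=2, p_1 = 2*5 + 1 = 11, q_1 = 2*1 + 0 = 2.
  i=2: a_2=2, p_2 = 2*11 + 5 = 27, q_2 = 2*2 + 1 = 5.

5/1, 11/2, 27/5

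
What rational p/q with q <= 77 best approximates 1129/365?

133/43

Expand x = 1129/365 as a continued fraction with the Euclidean algorithm:
  1129 = 3*365 + 34, so a_0 = 3.
  365 = 10*34 + 25, so a_1 = 10.
  34 = 1*25 + 9, so a_2 = 1.
  25 = 2*9 + 7, so a_3 = 2.
  9 = 1*7 + 2, so a_4 = 1.
  7 = 3*2 + 1, so a_5 = 3.
  2 = 2*1 + 0, so a_6 = 2.
so x = [3; 10, 1, 2, 1, 3, 2].
Convergents (p_i = a_i*p_{i-1} + p_{i-2}, q_i = a_i*q_{i-1} + q_{i-2} with p_{-2}=0, p_{-1}=1, q_{-2}=1, q_{-1}=0), until the denominator exceeds 77:
  i=0: a_0=3, p_0 = 3*1 + 0 = 3, q_0 = 3*0 + 1 = 1.
  i=1: a_1=10, p_1 = 10*3 + 1 = 31, q_1 = 10*1 + 0 = 10.
  i=2: a_2=1, p_2 = 1*31 + 3 = 34, q_2 = 1*10 + 1 = 11.
  i=3: a_3=2, p_3 = 2*34 + 31 = 99, q_3 = 2*11 + 10 = 32.
  i=4: a_4=1, p_4 = 1*99 + 34 = 133, q_4 = 1*32 + 11 = 43.
  i=5: a_5=3, p_5 = 3*133 + 99 = 498, q_5 = 3*43 + 32 = 161.
q_5 = 161 > 77, so the last convergent with denominator <= 77 is p_4/q_4 = 133/43.
The closest fraction with denominator <= 77 is either p_4/q_4 or the intermediate fraction (k*p_4 + p_3)/(k*q_4 + q_3) with the largest k >= 1 whose denominator stays <= 77; these approach x as k grows, and every other convergent or intermediate fraction in range is farther away.
Largest k: floor((77 - q_3)/q_4) = floor((77 - 32)/43) = 1.
That gives (1*133 + 99)/(1*43 + 32) = 232/75.
Compare the errors: |x - 133/43| = |1129*43 - 133*365|/(365*43) = 2/15695, and |x - 232/75| = |1129*75 - 232*365|/(365*75) = 5/27375.
Cross-multiplying, 2*27375 = 54750 < 78475 = 5*15695, so 2/15695 is smaller: the convergent 133/43 is closer to x than 232/75.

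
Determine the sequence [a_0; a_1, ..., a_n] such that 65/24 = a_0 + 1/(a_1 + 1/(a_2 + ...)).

[2; 1, 2, 2, 3]

Run the Euclidean algorithm on 65 and 24; the successive quotients are the partial quotients a_0, a_1, ... (each step inverts the fractional part left over by the previous one):
  65 = 2*24 + 17, so a_0 = 2.
  24 = 1*17 + 7, so a_1 = 1.
  17 = 2*7 + 3, so a_2 = 2.
  7 = 2*3 + 1, so a_3 = 2.
  3 = 3*1 + 0, so a_4 = 3.
The remainder reaches 0 after 5 divisions, so the expansion has 5 partial quotients, read off in order.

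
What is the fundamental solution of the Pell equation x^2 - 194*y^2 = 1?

(x, y) = (195, 14)

First expand sqrt(194) as a continued fraction. With x_i = (sqrt(194) + m_i)/d_i and (m_0, d_0) = (0, 1): a_0 = floor(sqrt(194)) = 13, since 13^2 = 169 <= 194 < 196 = 14^2.
Iterate m_{i+1} = d_i*a_i - m_i, d_{i+1} = (194 - m_{i+1}^2)/d_i, a_{i+1} = floor((a_0 + m_{i+1})/d_{i+1}):
  m_1 = 1*13 - 0 = 13, d_1 = (194 - 13^2)/1 = 25/1 = 25, a_1 = floor((13 + 13)/25) = 1.
  m_2 = 25*1 - 13 = 12, d_2 = (194 - 12^2)/25 = 50/25 = 2, a_2 = floor((13 + 12)/2) = 12.
  m_3 = 2*12 - 12 = 12, d_3 = (194 - 12^2)/2 = 50/2 = 25, a_3 = floor((13 + 12)/25) = 1.
  m_4 = 25*1 - 12 = 13, d_4 = (194 - 13^2)/25 = 25/25 = 1, a_4 = floor((13 + 13)/1) = 26.
  m_5 = 1*26 - 13 = 13, d_5 = (194 - 13^2)/1 = 25/1 = 25: (m_5, d_5) = (m_1, d_1) = (13, 25), so from here the quotients repeat a_1, ..., a_4; the period length is 4.
So sqrt(194) = [13; (1, 12, 1, 26)] with period length k = 4.
k is even, so the fundamental solution of x^2 - 194y^2 = 1 is (p_{k-1}, q_{k-1}) = (p_3, q_3); compute convergents through index 3.
Convergents (p_i = a_i*p_{i-1} + p_{i-2}, q_i = a_i*q_{i-1} + q_{i-2} with p_{-2}=0, p_{-1}=1, q_{-2}=1, q_{-1}=0):
  i=0: a_0=13, p_0 = 13*1 + 0 = 13, q_0 = 13*0 + 1 = 1.
  i=1: a_1=1, p_1 = 1*13 + 1 = 14, q_1 = 1*1 + 0 = 1.
  i=2: a_2=12, p_2 = 12*14 + 13 = 181, q_2 = 12*1 + 1 = 13.
  i=3: a_3=1, p_3 = 1*181 + 14 = 195, q_3 = 1*13 + 1 = 14.
Check: 195^2 - 194*14^2 = 38025 - 38024 = 1, so (x, y) = (195, 14) solves the equation, and by the theorem it is the least positive solution.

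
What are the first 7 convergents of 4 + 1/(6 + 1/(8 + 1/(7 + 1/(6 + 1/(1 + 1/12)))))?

4/1, 25/6, 204/49, 1453/349, 8922/2143, 10375/2492, 133422/32047

Using the convergent recurrence p_i = a_i*p_{i-1} + p_{i-2}, q_i = a_i*q_{i-1} + q_{i-2} with p_{-2}=0, p_{-1}=1, q_{-2}=1, q_{-1}=0:
  i=0: a_0=4, p_0 = 4*1 + 0 = 4, q_0 = 4*0 + 1 = 1.
  i=1: a_1=6, p_1 = 6*4 + 1 = 25, q_1 = 6*1 + 0 = 6.
  i=2: a_2=8, p_2 = 8*25 + 4 = 204, q_2 = 8*6 + 1 = 49.
  i=3: a_3=7, p_3 = 7*204 + 25 = 1453, q_3 = 7*49 + 6 = 349.
  i=4: a_4=6, p_4 = 6*1453 + 204 = 8922, q_4 = 6*349 + 49 = 2143.
  i=5: a_5=1, p_5 = 1*8922 + 1453 = 10375, q_5 = 1*2143 + 349 = 2492.
  i=6: a_6=12, p_6 = 12*10375 + 8922 = 133422, q_6 = 12*2492 + 2143 = 32047.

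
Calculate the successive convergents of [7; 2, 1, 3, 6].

Using the convergent recurrence p_i = a_i*p_{i-1} + p_{i-2}, q_i = a_i*q_{i-1} + q_{i-2} with p_{-2}=0, p_{-1}=1, q_{-2}=1, q_{-1}=0:
  i=0: a_0=7, p_0 = 7*1 + 0 = 7, q_0 = 7*0 + 1 = 1.
  i=1: a_1=2, p_1 = 2*7 + 1 = 15, q_1 = 2*1 + 0 = 2.
  i=2: a_2=1, p_2 = 1*15 + 7 = 22, q_2 = 1*2 + 1 = 3.
  i=3: a_3=3, p_3 = 3*22 + 15 = 81, q_3 = 3*3 + 2 = 11.
  i=4: a_4=6, p_4 = 6*81 + 22 = 508, q_4 = 6*11 + 3 = 69.

7/1, 15/2, 22/3, 81/11, 508/69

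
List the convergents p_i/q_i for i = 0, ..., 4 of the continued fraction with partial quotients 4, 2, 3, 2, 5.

4/1, 9/2, 31/7, 71/16, 386/87

Using the convergent recurrence p_i = a_i*p_{i-1} + p_{i-2}, q_i = a_i*q_{i-1} + q_{i-2} with p_{-2}=0, p_{-1}=1, q_{-2}=1, q_{-1}=0:
  i=0: a_0=4, p_0 = 4*1 + 0 = 4, q_0 = 4*0 + 1 = 1.
  i=1: a_1=2, p_1 = 2*4 + 1 = 9, q_1 = 2*1 + 0 = 2.
  i=2: a_2=3, p_2 = 3*9 + 4 = 31, q_2 = 3*2 + 1 = 7.
  i=3: a_3=2, p_3 = 2*31 + 9 = 71, q_3 = 2*7 + 2 = 16.
  i=4: a_4=5, p_4 = 5*71 + 31 = 386, q_4 = 5*16 + 7 = 87.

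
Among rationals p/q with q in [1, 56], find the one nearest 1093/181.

Expand x = 1093/181 as a continued fraction with the Euclidean algorithm:
  1093 = 6*181 + 7, so a_0 = 6.
  181 = 25*7 + 6, so a_1 = 25.
  7 = 1*6 + 1, so a_2 = 1.
  6 = 6*1 + 0, so a_3 = 6.
so x = [6; 25, 1, 6].
Convergents (p_i = a_i*p_{i-1} + p_{i-2}, q_i = a_i*q_{i-1} + q_{i-2} with p_{-2}=0, p_{-1}=1, q_{-2}=1, q_{-1}=0), until the denominator exceeds 56:
  i=0: a_0=6, p_0 = 6*1 + 0 = 6, q_0 = 6*0 + 1 = 1.
  i=1: a_1=25, p_1 = 25*6 + 1 = 151, q_1 = 25*1 + 0 = 25.
  i=2: a_2=1, p_2 = 1*151 + 6 = 157, q_2 = 1*25 + 1 = 26.
  i=3: a_3=6, p_3 = 6*157 + 151 = 1093, q_3 = 6*26 + 25 = 181.
q_3 = 181 > 56, so the last convergent with denominator <= 56 is p_2/q_2 = 157/26.
The closest fraction with denominator <= 56 is either p_2/q_2 or the intermediate fraction (k*p_2 + p_1)/(k*q_2 + q_1) with the largest k >= 1 whose denominator stays <= 56; these approach x as k grows, and every other convergent or intermediate fraction in range is farther away.
Largest k: floor((56 - q_1)/q_2) = floor((56 - 25)/26) = 1.
That gives (1*157 + 151)/(1*26 + 25) = 308/51.
Compare the errors: |x - 157/26| = |1093*26 - 157*181|/(181*26) = 1/4706, and |x - 308/51| = |1093*51 - 308*181|/(181*51) = 5/9231.
Cross-multiplying, 1*9231 = 9231 < 23530 = 5*4706, so 1/4706 is smaller: the convergent 157/26 is closer to x than 308/51.

157/26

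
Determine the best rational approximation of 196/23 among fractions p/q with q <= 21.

179/21

Expand x = 196/23 as a continued fraction with the Euclidean algorithm:
  196 = 8*23 + 12, so a_0 = 8.
  23 = 1*12 + 11, so a_1 = 1.
  12 = 1*11 + 1, so a_2 = 1.
  11 = 11*1 + 0, so a_3 = 11.
so x = [8; 1, 1, 11].
Convergents (p_i = a_i*p_{i-1} + p_{i-2}, q_i = a_i*q_{i-1} + q_{i-2} with p_{-2}=0, p_{-1}=1, q_{-2}=1, q_{-1}=0), until the denominator exceeds 21:
  i=0: a_0=8, p_0 = 8*1 + 0 = 8, q_0 = 8*0 + 1 = 1.
  i=1: a_1=1, p_1 = 1*8 + 1 = 9, q_1 = 1*1 + 0 = 1.
  i=2: a_2=1, p_2 = 1*9 + 8 = 17, q_2 = 1*1 + 1 = 2.
  i=3: a_3=11, p_3 = 11*17 + 9 = 196, q_3 = 11*2 + 1 = 23.
q_3 = 23 > 21, so the last convergent with denominator <= 21 is p_2/q_2 = 17/2.
The closest fraction with denominator <= 21 is either p_2/q_2 or the intermediate fraction (k*p_2 + p_1)/(k*q_2 + q_1) with the largest k >= 1 whose denominator stays <= 21; these approach x as k grows, and every other convergent or intermediate fraction in range is farther away.
Largest k: floor((21 - q_1)/q_2) = floor((21 - 1)/2) = 10.
That gives (10*17 + 9)/(10*2 + 1) = 179/21.
Compare the errors: |x - 17/2| = |196*2 - 17*23|/(23*2) = 1/46, and |x - 179/21| = |196*21 - 179*23|/(23*21) = 1/483.
Cross-multiplying, 1*46 = 46 < 483 = 1*483, so 1/483 is smaller: the intermediate fraction 179/21 is closer to x than 17/2.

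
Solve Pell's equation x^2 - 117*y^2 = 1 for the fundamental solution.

First expand sqrt(117) as a continued fraction. With x_i = (sqrt(117) + m_i)/d_i and (m_0, d_0) = (0, 1): a_0 = floor(sqrt(117)) = 10, since 10^2 = 100 <= 117 < 121 = 11^2.
Iterate m_{i+1} = d_i*a_i - m_i, d_{i+1} = (117 - m_{i+1}^2)/d_i, a_{i+1} = floor((a_0 + m_{i+1})/d_{i+1}):
  m_1 = 1*10 - 0 = 10, d_1 = (117 - 10^2)/1 = 17/1 = 17, a_1 = floor((10 + 10)/17) = 1.
  m_2 = 17*1 - 10 = 7, d_2 = (117 - 7^2)/17 = 68/17 = 4, a_2 = floor((10 + 7)/4) = 4.
  m_3 = 4*4 - 7 = 9, d_3 = (117 - 9^2)/4 = 36/4 = 9, a_3 = floor((10 + 9)/9) = 2.
  m_4 = 9*2 - 9 = 9, d_4 = (117 - 9^2)/9 = 36/9 = 4, a_4 = floor((10 + 9)/4) = 4.
  m_5 = 4*4 - 9 = 7, d_5 = (117 - 7^2)/4 = 68/4 = 17, a_5 = floor((10 + 7)/17) = 1.
  m_6 = 17*1 - 7 = 10, d_6 = (117 - 10^2)/17 = 17/17 = 1, a_6 = floor((10 + 10)/1) = 20.
  m_7 = 1*20 - 10 = 10, d_7 = (117 - 10^2)/1 = 17/1 = 17: (m_7, d_7) = (m_1, d_1) = (10, 17), so from here the quotients repeat a_1, ..., a_6; the period length is 6.
So sqrt(117) = [10; (1, 4, 2, 4, 1, 20)] with period length k = 6.
k is even, so the fundamental solution of x^2 - 117y^2 = 1 is (p_{k-1}, q_{k-1}) = (p_5, q_5); compute convergents through index 5.
Convergents (p_i = a_i*p_{i-1} + p_{i-2}, q_i = a_i*q_{i-1} + q_{i-2} with p_{-2}=0, p_{-1}=1, q_{-2}=1, q_{-1}=0):
  i=0: a_0=10, p_0 = 10*1 + 0 = 10, q_0 = 10*0 + 1 = 1.
  i=1: a_1=1, p_1 = 1*10 + 1 = 11, q_1 = 1*1 + 0 = 1.
  i=2: a_2=4, p_2 = 4*11 + 10 = 54, q_2 = 4*1 + 1 = 5.
  i=3: a_3=2, p_3 = 2*54 + 11 = 119, q_3 = 2*5 + 1 = 11.
  i=4: a_4=4, p_4 = 4*119 + 54 = 530, q_4 = 4*11 + 5 = 49.
  i=5: a_5=1, p_5 = 1*530 + 119 = 649, q_5 = 1*49 + 11 = 60.
Check: 649^2 - 117*60^2 = 421201 - 421200 = 1, so (x, y) = (649, 60) solves the equation, and by the theorem it is the least positive solution.

(x, y) = (649, 60)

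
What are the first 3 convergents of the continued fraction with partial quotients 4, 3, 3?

4/1, 13/3, 43/10

Using the convergent recurrence p_i = a_i*p_{i-1} + p_{i-2}, q_i = a_i*q_{i-1} + q_{i-2} with p_{-2}=0, p_{-1}=1, q_{-2}=1, q_{-1}=0:
  i=0: a_0=4, p_0 = 4*1 + 0 = 4, q_0 = 4*0 + 1 = 1.
  i=1: a_1=3, p_1 = 3*4 + 1 = 13, q_1 = 3*1 + 0 = 3.
  i=2: a_2=3, p_2 = 3*13 + 4 = 43, q_2 = 3*3 + 1 = 10.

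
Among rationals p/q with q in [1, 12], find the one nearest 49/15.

36/11

Expand x = 49/15 as a continued fraction with the Euclidean algorithm:
  49 = 3*15 + 4, so a_0 = 3.
  15 = 3*4 + 3, so a_1 = 3.
  4 = 1*3 + 1, so a_2 = 1.
  3 = 3*1 + 0, so a_3 = 3.
so x = [3; 3, 1, 3].
Convergents (p_i = a_i*p_{i-1} + p_{i-2}, q_i = a_i*q_{i-1} + q_{i-2} with p_{-2}=0, p_{-1}=1, q_{-2}=1, q_{-1}=0), until the denominator exceeds 12:
  i=0: a_0=3, p_0 = 3*1 + 0 = 3, q_0 = 3*0 + 1 = 1.
  i=1: a_1=3, p_1 = 3*3 + 1 = 10, q_1 = 3*1 + 0 = 3.
  i=2: a_2=1, p_2 = 1*10 + 3 = 13, q_2 = 1*3 + 1 = 4.
  i=3: a_3=3, p_3 = 3*13 + 10 = 49, q_3 = 3*4 + 3 = 15.
q_3 = 15 > 12, so the last convergent with denominator <= 12 is p_2/q_2 = 13/4.
The closest fraction with denominator <= 12 is either p_2/q_2 or the intermediate fraction (k*p_2 + p_1)/(k*q_2 + q_1) with the largest k >= 1 whose denominator stays <= 12; these approach x as k grows, and every other convergent or intermediate fraction in range is farther away.
Largest k: floor((12 - q_1)/q_2) = floor((12 - 3)/4) = 2.
That gives (2*13 + 10)/(2*4 + 3) = 36/11.
Compare the errors: |x - 13/4| = |49*4 - 13*15|/(15*4) = 1/60, and |x - 36/11| = |49*11 - 36*15|/(15*11) = 1/165.
Cross-multiplying, 1*60 = 60 < 165 = 1*165, so 1/165 is smaller: the intermediate fraction 36/11 is closer to x than 13/4.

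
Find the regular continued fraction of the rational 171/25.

[6; 1, 5, 4]

Run the Euclidean algorithm on 171 and 25; the successive quotients are the partial quotients a_0, a_1, ... (each step inverts the fractional part left over by the previous one):
  171 = 6*25 + 21, so a_0 = 6.
  25 = 1*21 + 4, so a_1 = 1.
  21 = 5*4 + 1, so a_2 = 5.
  4 = 4*1 + 0, so a_3 = 4.
The remainder reaches 0 after 4 divisions, so the expansion has 4 partial quotients, read off in order.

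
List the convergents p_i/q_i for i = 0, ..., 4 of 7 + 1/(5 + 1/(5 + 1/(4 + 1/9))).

7/1, 36/5, 187/26, 784/109, 7243/1007

Using the convergent recurrence p_i = a_i*p_{i-1} + p_{i-2}, q_i = a_i*q_{i-1} + q_{i-2} with p_{-2}=0, p_{-1}=1, q_{-2}=1, q_{-1}=0:
  i=0: a_0=7, p_0 = 7*1 + 0 = 7, q_0 = 7*0 + 1 = 1.
  i=1: a_1=5, p_1 = 5*7 + 1 = 36, q_1 = 5*1 + 0 = 5.
  i=2: a_2=5, p_2 = 5*36 + 7 = 187, q_2 = 5*5 + 1 = 26.
  i=3: a_3=4, p_3 = 4*187 + 36 = 784, q_3 = 4*26 + 5 = 109.
  i=4: a_4=9, p_4 = 9*784 + 187 = 7243, q_4 = 9*109 + 26 = 1007.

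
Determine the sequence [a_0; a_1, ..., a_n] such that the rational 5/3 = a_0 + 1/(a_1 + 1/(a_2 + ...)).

[1; 1, 2]

Run the Euclidean algorithm on 5 and 3; the successive quotients are the partial quotients a_0, a_1, ... (each step inverts the fractional part left over by the previous one):
  5 = 1*3 + 2, so a_0 = 1.
  3 = 1*2 + 1, so a_1 = 1.
  2 = 2*1 + 0, so a_2 = 2.
The remainder reaches 0 after 3 divisions, so the expansion has 3 partial quotients, read off in order.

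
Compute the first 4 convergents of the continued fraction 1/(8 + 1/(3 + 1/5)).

Using the convergent recurrence p_i = a_i*p_{i-1} + p_{i-2}, q_i = a_i*q_{i-1} + q_{i-2} with p_{-2}=0, p_{-1}=1, q_{-2}=1, q_{-1}=0:
  i=0: a_0=0, p_0 = 0*1 + 0 = 0, q_0 = 0*0 + 1 = 1.
  i=1: a_1=8, p_1 = 8*0 + 1 = 1, q_1 = 8*1 + 0 = 8.
  i=2: a_2=3, p_2 = 3*1 + 0 = 3, q_2 = 3*8 + 1 = 25.
  i=3: a_3=5, p_3 = 5*3 + 1 = 16, q_3 = 5*25 + 8 = 133.

0/1, 1/8, 3/25, 16/133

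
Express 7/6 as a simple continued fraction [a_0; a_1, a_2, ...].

[1; 6]

Run the Euclidean algorithm on 7 and 6; the successive quotients are the partial quotients a_0, a_1, ... (each step inverts the fractional part left over by the previous one):
  7 = 1*6 + 1, so a_0 = 1.
  6 = 6*1 + 0, so a_1 = 6.
The remainder reaches 0 after 2 divisions, so the expansion has 2 partial quotients, read off in order.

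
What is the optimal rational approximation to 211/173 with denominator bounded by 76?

50/41

Expand x = 211/173 as a continued fraction with the Euclidean algorithm:
  211 = 1*173 + 38, so a_0 = 1.
  173 = 4*38 + 21, so a_1 = 4.
  38 = 1*21 + 17, so a_2 = 1.
  21 = 1*17 + 4, so a_3 = 1.
  17 = 4*4 + 1, so a_4 = 4.
  4 = 4*1 + 0, so a_5 = 4.
so x = [1; 4, 1, 1, 4, 4].
Convergents (p_i = a_i*p_{i-1} + p_{i-2}, q_i = a_i*q_{i-1} + q_{i-2} with p_{-2}=0, p_{-1}=1, q_{-2}=1, q_{-1}=0), until the denominator exceeds 76:
  i=0: a_0=1, p_0 = 1*1 + 0 = 1, q_0 = 1*0 + 1 = 1.
  i=1: a_1=4, p_1 = 4*1 + 1 = 5, q_1 = 4*1 + 0 = 4.
  i=2: a_2=1, p_2 = 1*5 + 1 = 6, q_2 = 1*4 + 1 = 5.
  i=3: a_3=1, p_3 = 1*6 + 5 = 11, q_3 = 1*5 + 4 = 9.
  i=4: a_4=4, p_4 = 4*11 + 6 = 50, q_4 = 4*9 + 5 = 41.
  i=5: a_5=4, p_5 = 4*50 + 11 = 211, q_5 = 4*41 + 9 = 173.
q_5 = 173 > 76, so the last convergent with denominator <= 76 is p_4/q_4 = 50/41.
The closest fraction with denominator <= 76 is either p_4/q_4 or the intermediate fraction (k*p_4 + p_3)/(k*q_4 + q_3) with the largest k >= 1 whose denominator stays <= 76; these approach x as k grows, and every other convergent or intermediate fraction in range is farther away.
Largest k: floor((76 - q_3)/q_4) = floor((76 - 9)/41) = 1.
That gives (1*50 + 11)/(1*41 + 9) = 61/50.
Compare the errors: |x - 50/41| = |211*41 - 50*173|/(173*41) = 1/7093, and |x - 61/50| = |211*50 - 61*173|/(173*50) = 3/8650.
Cross-multiplying, 1*8650 = 8650 < 21279 = 3*7093, so 1/7093 is smaller: the convergent 50/41 is closer to x than 61/50.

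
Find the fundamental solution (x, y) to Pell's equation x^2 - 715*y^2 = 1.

(x, y) = (75646, 2829)

First expand sqrt(715) as a continued fraction. With x_i = (sqrt(715) + m_i)/d_i and (m_0, d_0) = (0, 1): a_0 = floor(sqrt(715)) = 26, since 26^2 = 676 <= 715 < 729 = 27^2.
Iterate m_{i+1} = d_i*a_i - m_i, d_{i+1} = (715 - m_{i+1}^2)/d_i, a_{i+1} = floor((a_0 + m_{i+1})/d_{i+1}):
  m_1 = 1*26 - 0 = 26, d_1 = (715 - 26^2)/1 = 39/1 = 39, a_1 = floor((26 + 26)/39) = 1.
  m_2 = 39*1 - 26 = 13, d_2 = (715 - 13^2)/39 = 546/39 = 14, a_2 = floor((26 + 13)/14) = 2.
  m_3 = 14*2 - 13 = 15, d_3 = (715 - 15^2)/14 = 490/14 = 35, a_3 = floor((26 + 15)/35) = 1.
  m_4 = 35*1 - 15 = 20, d_4 = (715 - 20^2)/35 = 315/35 = 9, a_4 = floor((26 + 20)/9) = 5.
  m_5 = 9*5 - 20 = 25, d_5 = (715 - 25^2)/9 = 90/9 = 10, a_5 = floor((26 + 25)/10) = 5.
  m_6 = 10*5 - 25 = 25, d_6 = (715 - 25^2)/10 = 90/10 = 9, a_6 = floor((26 + 25)/9) = 5.
  m_7 = 9*5 - 25 = 20, d_7 = (715 - 20^2)/9 = 315/9 = 35, a_7 = floor((26 + 20)/35) = 1.
  m_8 = 35*1 - 20 = 15, d_8 = (715 - 15^2)/35 = 490/35 = 14, a_8 = floor((26 + 15)/14) = 2.
  m_9 = 14*2 - 15 = 13, d_9 = (715 - 13^2)/14 = 546/14 = 39, a_9 = floor((26 + 13)/39) = 1.
  m_10 = 39*1 - 13 = 26, d_10 = (715 - 26^2)/39 = 39/39 = 1, a_10 = floor((26 + 26)/1) = 52.
  m_11 = 1*52 - 26 = 26, d_11 = (715 - 26^2)/1 = 39/1 = 39: (m_11, d_11) = (m_1, d_1) = (26, 39), so from here the quotients repeat a_1, ..., a_10; the period length is 10.
So sqrt(715) = [26; (1, 2, 1, 5, 5, 5, 1, 2, 1, 52)] with period length k = 10.
k is even, so the fundamental solution of x^2 - 715y^2 = 1 is (p_{k-1}, q_{k-1}) = (p_9, q_9); compute convergents through index 9.
Convergents (p_i = a_i*p_{i-1} + p_{i-2}, q_i = a_i*q_{i-1} + q_{i-2} with p_{-2}=0, p_{-1}=1, q_{-2}=1, q_{-1}=0):
  i=0: a_0=26, p_0 = 26*1 + 0 = 26, q_0 = 26*0 + 1 = 1.
  i=1: a_1=1, p_1 = 1*26 + 1 = 27, q_1 = 1*1 + 0 = 1.
  i=2: a_2=2, p_2 = 2*27 + 26 = 80, q_2 = 2*1 + 1 = 3.
  i=3: a_3=1, p_3 = 1*80 + 27 = 107, q_3 = 1*3 + 1 = 4.
  i=4: a_4=5, p_4 = 5*107 + 80 = 615, q_4 = 5*4 + 3 = 23.
  i=5: a_5=5, p_5 = 5*615 + 107 = 3182, q_5 = 5*23 + 4 = 119.
  i=6: a_6=5, p_6 = 5*3182 + 615 = 16525, q_6 = 5*119 + 23 = 618.
  i=7: a_7=1, p_7 = 1*16525 + 3182 = 19707, q_7 = 1*618 + 119 = 737.
  i=8: a_8=2, p_8 = 2*19707 + 16525 = 55939, q_8 = 2*737 + 618 = 2092.
  i=9: a_9=1, p_9 = 1*55939 + 19707 = 75646, q_9 = 1*2092 + 737 = 2829.
Check: 75646^2 - 715*2829^2 = 5722317316 - 5722317315 = 1, so (x, y) = (75646, 2829) solves the equation, and by the theorem it is the least positive solution.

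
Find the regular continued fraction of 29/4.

[7; 4]

Run the Euclidean algorithm on 29 and 4; the successive quotients are the partial quotients a_0, a_1, ... (each step inverts the fractional part left over by the previous one):
  29 = 7*4 + 1, so a_0 = 7.
  4 = 4*1 + 0, so a_1 = 4.
The remainder reaches 0 after 2 divisions, so the expansion has 2 partial quotients, read off in order.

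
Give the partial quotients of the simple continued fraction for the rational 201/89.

[2; 3, 1, 6, 1, 2]

Run the Euclidean algorithm on 201 and 89; the successive quotients are the partial quotients a_0, a_1, ... (each step inverts the fractional part left over by the previous one):
  201 = 2*89 + 23, so a_0 = 2.
  89 = 3*23 + 20, so a_1 = 3.
  23 = 1*20 + 3, so a_2 = 1.
  20 = 6*3 + 2, so a_3 = 6.
  3 = 1*2 + 1, so a_4 = 1.
  2 = 2*1 + 0, so a_5 = 2.
The remainder reaches 0 after 6 divisions, so the expansion has 6 partial quotients, read off in order.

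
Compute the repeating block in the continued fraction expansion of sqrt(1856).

[43; (12, 3, 2, 1, 3, 21, 3, 1, 2, 3, 12, 86)]

Write x_i = (sqrt(1856) + m_i)/d_i with (m_0, d_0) = (0, 1). a_0 = floor(sqrt(1856)) = 43, since 43^2 = 1849 <= 1856 < 1936 = 44^2.
Iterate m_{i+1} = d_i*a_i - m_i, d_{i+1} = (1856 - m_{i+1}^2)/d_i, a_{i+1} = floor((a_0 + m_{i+1})/d_{i+1}):
  m_1 = 1*43 - 0 = 43, d_1 = (1856 - 43^2)/1 = 7/1 = 7, a_1 = floor((43 + 43)/7) = 12.
  m_2 = 7*12 - 43 = 41, d_2 = (1856 - 41^2)/7 = 175/7 = 25, a_2 = floor((43 + 41)/25) = 3.
  m_3 = 25*3 - 41 = 34, d_3 = (1856 - 34^2)/25 = 700/25 = 28, a_3 = floor((43 + 34)/28) = 2.
  m_4 = 28*2 - 34 = 22, d_4 = (1856 - 22^2)/28 = 1372/28 = 49, a_4 = floor((43 + 22)/49) = 1.
  m_5 = 49*1 - 22 = 27, d_5 = (1856 - 27^2)/49 = 1127/49 = 23, a_5 = floor((43 + 27)/23) = 3.
  m_6 = 23*3 - 27 = 42, d_6 = (1856 - 42^2)/23 = 92/23 = 4, a_6 = floor((43 + 42)/4) = 21.
  m_7 = 4*21 - 42 = 42, d_7 = (1856 - 42^2)/4 = 92/4 = 23, a_7 = floor((43 + 42)/23) = 3.
  m_8 = 23*3 - 42 = 27, d_8 = (1856 - 27^2)/23 = 1127/23 = 49, a_8 = floor((43 + 27)/49) = 1.
  m_9 = 49*1 - 27 = 22, d_9 = (1856 - 22^2)/49 = 1372/49 = 28, a_9 = floor((43 + 22)/28) = 2.
  m_10 = 28*2 - 22 = 34, d_10 = (1856 - 34^2)/28 = 700/28 = 25, a_10 = floor((43 + 34)/25) = 3.
  m_11 = 25*3 - 34 = 41, d_11 = (1856 - 41^2)/25 = 175/25 = 7, a_11 = floor((43 + 41)/7) = 12.
  m_12 = 7*12 - 41 = 43, d_12 = (1856 - 43^2)/7 = 7/7 = 1, a_12 = floor((43 + 43)/1) = 86.
  m_13 = 1*86 - 43 = 43, d_13 = (1856 - 43^2)/1 = 7/1 = 7: (m_13, d_13) = (m_1, d_1) = (43, 7), so from here the quotients repeat a_1, ..., a_12; the period length is 12.
Hence the expansion of sqrt(1856) is a_0 = 43 followed by the repeating block 12, 3, 2, 1, 3, 21, 3, 1, 2, 3, 12, 86 (period 12).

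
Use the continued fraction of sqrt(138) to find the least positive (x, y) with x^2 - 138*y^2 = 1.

First expand sqrt(138) as a continued fraction. With x_i = (sqrt(138) + m_i)/d_i and (m_0, d_0) = (0, 1): a_0 = floor(sqrt(138)) = 11, since 11^2 = 121 <= 138 < 144 = 12^2.
Iterate m_{i+1} = d_i*a_i - m_i, d_{i+1} = (138 - m_{i+1}^2)/d_i, a_{i+1} = floor((a_0 + m_{i+1})/d_{i+1}):
  m_1 = 1*11 - 0 = 11, d_1 = (138 - 11^2)/1 = 17/1 = 17, a_1 = floor((11 + 11)/17) = 1.
  m_2 = 17*1 - 11 = 6, d_2 = (138 - 6^2)/17 = 102/17 = 6, a_2 = floor((11 + 6)/6) = 2.
  m_3 = 6*2 - 6 = 6, d_3 = (138 - 6^2)/6 = 102/6 = 17, a_3 = floor((11 + 6)/17) = 1.
  m_4 = 17*1 - 6 = 11, d_4 = (138 - 11^2)/17 = 17/17 = 1, a_4 = floor((11 + 11)/1) = 22.
  m_5 = 1*22 - 11 = 11, d_5 = (138 - 11^2)/1 = 17/1 = 17: (m_5, d_5) = (m_1, d_1) = (11, 17), so from here the quotients repeat a_1, ..., a_4; the period length is 4.
So sqrt(138) = [11; (1, 2, 1, 22)] with period length k = 4.
k is even, so the fundamental solution of x^2 - 138y^2 = 1 is (p_{k-1}, q_{k-1}) = (p_3, q_3); compute convergents through index 3.
Convergents (p_i = a_i*p_{i-1} + p_{i-2}, q_i = a_i*q_{i-1} + q_{i-2} with p_{-2}=0, p_{-1}=1, q_{-2}=1, q_{-1}=0):
  i=0: a_0=11, p_0 = 11*1 + 0 = 11, q_0 = 11*0 + 1 = 1.
  i=1: a_1=1, p_1 = 1*11 + 1 = 12, q_1 = 1*1 + 0 = 1.
  i=2: a_2=2, p_2 = 2*12 + 11 = 35, q_2 = 2*1 + 1 = 3.
  i=3: a_3=1, p_3 = 1*35 + 12 = 47, q_3 = 1*3 + 1 = 4.
Check: 47^2 - 138*4^2 = 2209 - 2208 = 1, so (x, y) = (47, 4) solves the equation, and by the theorem it is the least positive solution.

(x, y) = (47, 4)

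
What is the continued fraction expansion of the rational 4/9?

[0; 2, 4]

Run the Euclidean algorithm on 4 and 9; the successive quotients are the partial quotients a_0, a_1, ... (each step inverts the fractional part left over by the previous one):
  4 = 0*9 + 4, so a_0 = 0.
  9 = 2*4 + 1, so a_1 = 2.
  4 = 4*1 + 0, so a_2 = 4.
The remainder reaches 0 after 3 divisions, so the expansion has 3 partial quotients, read off in order.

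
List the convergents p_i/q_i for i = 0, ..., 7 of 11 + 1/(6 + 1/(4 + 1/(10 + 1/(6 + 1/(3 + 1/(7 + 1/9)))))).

11/1, 67/6, 279/25, 2857/256, 17421/1561, 55120/4939, 403261/36134, 3684469/330145

Using the convergent recurrence p_i = a_i*p_{i-1} + p_{i-2}, q_i = a_i*q_{i-1} + q_{i-2} with p_{-2}=0, p_{-1}=1, q_{-2}=1, q_{-1}=0:
  i=0: a_0=11, p_0 = 11*1 + 0 = 11, q_0 = 11*0 + 1 = 1.
  i=1: a_1=6, p_1 = 6*11 + 1 = 67, q_1 = 6*1 + 0 = 6.
  i=2: a_2=4, p_2 = 4*67 + 11 = 279, q_2 = 4*6 + 1 = 25.
  i=3: a_3=10, p_3 = 10*279 + 67 = 2857, q_3 = 10*25 + 6 = 256.
  i=4: a_4=6, p_4 = 6*2857 + 279 = 17421, q_4 = 6*256 + 25 = 1561.
  i=5: a_5=3, p_5 = 3*17421 + 2857 = 55120, q_5 = 3*1561 + 256 = 4939.
  i=6: a_6=7, p_6 = 7*55120 + 17421 = 403261, q_6 = 7*4939 + 1561 = 36134.
  i=7: a_7=9, p_7 = 9*403261 + 55120 = 3684469, q_7 = 9*36134 + 4939 = 330145.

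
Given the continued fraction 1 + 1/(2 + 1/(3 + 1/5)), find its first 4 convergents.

1/1, 3/2, 10/7, 53/37

Using the convergent recurrence p_i = a_i*p_{i-1} + p_{i-2}, q_i = a_i*q_{i-1} + q_{i-2} with p_{-2}=0, p_{-1}=1, q_{-2}=1, q_{-1}=0:
  i=0: a_0=1, p_0 = 1*1 + 0 = 1, q_0 = 1*0 + 1 = 1.
  i=1: a_1=2, p_1 = 2*1 + 1 = 3, q_1 = 2*1 + 0 = 2.
  i=2: a_2=3, p_2 = 3*3 + 1 = 10, q_2 = 3*2 + 1 = 7.
  i=3: a_3=5, p_3 = 5*10 + 3 = 53, q_3 = 5*7 + 2 = 37.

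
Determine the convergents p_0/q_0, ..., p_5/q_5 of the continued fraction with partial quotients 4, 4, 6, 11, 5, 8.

4/1, 17/4, 106/25, 1183/279, 6021/1420, 49351/11639

Using the convergent recurrence p_i = a_i*p_{i-1} + p_{i-2}, q_i = a_i*q_{i-1} + q_{i-2} with p_{-2}=0, p_{-1}=1, q_{-2}=1, q_{-1}=0:
  i=0: a_0=4, p_0 = 4*1 + 0 = 4, q_0 = 4*0 + 1 = 1.
  i=1: a_1=4, p_1 = 4*4 + 1 = 17, q_1 = 4*1 + 0 = 4.
  i=2: a_2=6, p_2 = 6*17 + 4 = 106, q_2 = 6*4 + 1 = 25.
  i=3: a_3=11, p_3 = 11*106 + 17 = 1183, q_3 = 11*25 + 4 = 279.
  i=4: a_4=5, p_4 = 5*1183 + 106 = 6021, q_4 = 5*279 + 25 = 1420.
  i=5: a_5=8, p_5 = 8*6021 + 1183 = 49351, q_5 = 8*1420 + 279 = 11639.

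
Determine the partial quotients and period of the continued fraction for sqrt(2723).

Write x_i = (sqrt(2723) + m_i)/d_i with (m_0, d_0) = (0, 1). a_0 = floor(sqrt(2723)) = 52, since 52^2 = 2704 <= 2723 < 2809 = 53^2.
Iterate m_{i+1} = d_i*a_i - m_i, d_{i+1} = (2723 - m_{i+1}^2)/d_i, a_{i+1} = floor((a_0 + m_{i+1})/d_{i+1}):
  m_1 = 1*52 - 0 = 52, d_1 = (2723 - 52^2)/1 = 19/1 = 19, a_1 = floor((52 + 52)/19) = 5.
  m_2 = 19*5 - 52 = 43, d_2 = (2723 - 43^2)/19 = 874/19 = 46, a_2 = floor((52 + 43)/46) = 2.
  m_3 = 46*2 - 43 = 49, d_3 = (2723 - 49^2)/46 = 322/46 = 7, a_3 = floor((52 + 49)/7) = 14.
  m_4 = 7*14 - 49 = 49, d_4 = (2723 - 49^2)/7 = 322/7 = 46, a_4 = floor((52 + 49)/46) = 2.
  m_5 = 46*2 - 49 = 43, d_5 = (2723 - 43^2)/46 = 874/46 = 19, a_5 = floor((52 + 43)/19) = 5.
  m_6 = 19*5 - 43 = 52, d_6 = (2723 - 52^2)/19 = 19/19 = 1, a_6 = floor((52 + 52)/1) = 104.
  m_7 = 1*104 - 52 = 52, d_7 = (2723 - 52^2)/1 = 19/1 = 19: (m_7, d_7) = (m_1, d_1) = (52, 19), so from here the quotients repeat a_1, ..., a_6; the period length is 6.
Hence the expansion of sqrt(2723) is a_0 = 52 followed by the repeating block 5, 2, 14, 2, 5, 104 (period 6).

[52; (5, 2, 14, 2, 5, 104)]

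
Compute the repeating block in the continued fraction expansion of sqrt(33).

[5; (1, 2, 1, 10)]

Write x_i = (sqrt(33) + m_i)/d_i with (m_0, d_0) = (0, 1). a_0 = floor(sqrt(33)) = 5, since 5^2 = 25 <= 33 < 36 = 6^2.
Iterate m_{i+1} = d_i*a_i - m_i, d_{i+1} = (33 - m_{i+1}^2)/d_i, a_{i+1} = floor((a_0 + m_{i+1})/d_{i+1}):
  m_1 = 1*5 - 0 = 5, d_1 = (33 - 5^2)/1 = 8/1 = 8, a_1 = floor((5 + 5)/8) = 1.
  m_2 = 8*1 - 5 = 3, d_2 = (33 - 3^2)/8 = 24/8 = 3, a_2 = floor((5 + 3)/3) = 2.
  m_3 = 3*2 - 3 = 3, d_3 = (33 - 3^2)/3 = 24/3 = 8, a_3 = floor((5 + 3)/8) = 1.
  m_4 = 8*1 - 3 = 5, d_4 = (33 - 5^2)/8 = 8/8 = 1, a_4 = floor((5 + 5)/1) = 10.
  m_5 = 1*10 - 5 = 5, d_5 = (33 - 5^2)/1 = 8/1 = 8: (m_5, d_5) = (m_1, d_1) = (5, 8), so from here the quotients repeat a_1, ..., a_4; the period length is 4.
Hence the expansion of sqrt(33) is a_0 = 5 followed by the repeating block 1, 2, 1, 10 (period 4).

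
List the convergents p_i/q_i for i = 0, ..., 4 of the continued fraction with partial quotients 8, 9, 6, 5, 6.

8/1, 73/9, 446/55, 2303/284, 14264/1759

Using the convergent recurrence p_i = a_i*p_{i-1} + p_{i-2}, q_i = a_i*q_{i-1} + q_{i-2} with p_{-2}=0, p_{-1}=1, q_{-2}=1, q_{-1}=0:
  i=0: a_0=8, p_0 = 8*1 + 0 = 8, q_0 = 8*0 + 1 = 1.
  i=1: a_1=9, p_1 = 9*8 + 1 = 73, q_1 = 9*1 + 0 = 9.
  i=2: a_2=6, p_2 = 6*73 + 8 = 446, q_2 = 6*9 + 1 = 55.
  i=3: a_3=5, p_3 = 5*446 + 73 = 2303, q_3 = 5*55 + 9 = 284.
  i=4: a_4=6, p_4 = 6*2303 + 446 = 14264, q_4 = 6*284 + 55 = 1759.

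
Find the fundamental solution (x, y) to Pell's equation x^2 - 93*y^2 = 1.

First expand sqrt(93) as a continued fraction. With x_i = (sqrt(93) + m_i)/d_i and (m_0, d_0) = (0, 1): a_0 = floor(sqrt(93)) = 9, since 9^2 = 81 <= 93 < 100 = 10^2.
Iterate m_{i+1} = d_i*a_i - m_i, d_{i+1} = (93 - m_{i+1}^2)/d_i, a_{i+1} = floor((a_0 + m_{i+1})/d_{i+1}):
  m_1 = 1*9 - 0 = 9, d_1 = (93 - 9^2)/1 = 12/1 = 12, a_1 = floor((9 + 9)/12) = 1.
  m_2 = 12*1 - 9 = 3, d_2 = (93 - 3^2)/12 = 84/12 = 7, a_2 = floor((9 + 3)/7) = 1.
  m_3 = 7*1 - 3 = 4, d_3 = (93 - 4^2)/7 = 77/7 = 11, a_3 = floor((9 + 4)/11) = 1.
  m_4 = 11*1 - 4 = 7, d_4 = (93 - 7^2)/11 = 44/11 = 4, a_4 = floor((9 + 7)/4) = 4.
  m_5 = 4*4 - 7 = 9, d_5 = (93 - 9^2)/4 = 12/4 = 3, a_5 = floor((9 + 9)/3) = 6.
  m_6 = 3*6 - 9 = 9, d_6 = (93 - 9^2)/3 = 12/3 = 4, a_6 = floor((9 + 9)/4) = 4.
  m_7 = 4*4 - 9 = 7, d_7 = (93 - 7^2)/4 = 44/4 = 11, a_7 = floor((9 + 7)/11) = 1.
  m_8 = 11*1 - 7 = 4, d_8 = (93 - 4^2)/11 = 77/11 = 7, a_8 = floor((9 + 4)/7) = 1.
  m_9 = 7*1 - 4 = 3, d_9 = (93 - 3^2)/7 = 84/7 = 12, a_9 = floor((9 + 3)/12) = 1.
  m_10 = 12*1 - 3 = 9, d_10 = (93 - 9^2)/12 = 12/12 = 1, a_10 = floor((9 + 9)/1) = 18.
  m_11 = 1*18 - 9 = 9, d_11 = (93 - 9^2)/1 = 12/1 = 12: (m_11, d_11) = (m_1, d_1) = (9, 12), so from here the quotients repeat a_1, ..., a_10; the period length is 10.
So sqrt(93) = [9; (1, 1, 1, 4, 6, 4, 1, 1, 1, 18)] with period length k = 10.
k is even, so the fundamental solution of x^2 - 93y^2 = 1 is (p_{k-1}, q_{k-1}) = (p_9, q_9); compute convergents through index 9.
Convergents (p_i = a_i*p_{i-1} + p_{i-2}, q_i = a_i*q_{i-1} + q_{i-2} with p_{-2}=0, p_{-1}=1, q_{-2}=1, q_{-1}=0):
  i=0: a_0=9, p_0 = 9*1 + 0 = 9, q_0 = 9*0 + 1 = 1.
  i=1: a_1=1, p_1 = 1*9 + 1 = 10, q_1 = 1*1 + 0 = 1.
  i=2: a_2=1, p_2 = 1*10 + 9 = 19, q_2 = 1*1 + 1 = 2.
  i=3: a_3=1, p_3 = 1*19 + 10 = 29, q_3 = 1*2 + 1 = 3.
  i=4: a_4=4, p_4 = 4*29 + 19 = 135, q_4 = 4*3 + 2 = 14.
  i=5: a_5=6, p_5 = 6*135 + 29 = 839, q_5 = 6*14 + 3 = 87.
  i=6: a_6=4, p_6 = 4*839 + 135 = 3491, q_6 = 4*87 + 14 = 362.
  i=7: a_7=1, p_7 = 1*3491 + 839 = 4330, q_7 = 1*362 + 87 = 449.
  i=8: a_8=1, p_8 = 1*4330 + 3491 = 7821, q_8 = 1*449 + 362 = 811.
  i=9: a_9=1, p_9 = 1*7821 + 4330 = 12151, q_9 = 1*811 + 449 = 1260.
Check: 12151^2 - 93*1260^2 = 147646801 - 147646800 = 1, so (x, y) = (12151, 1260) solves the equation, and by the theorem it is the least positive solution.

(x, y) = (12151, 1260)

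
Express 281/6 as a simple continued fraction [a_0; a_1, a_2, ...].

[46; 1, 5]

Run the Euclidean algorithm on 281 and 6; the successive quotients are the partial quotients a_0, a_1, ... (each step inverts the fractional part left over by the previous one):
  281 = 46*6 + 5, so a_0 = 46.
  6 = 1*5 + 1, so a_1 = 1.
  5 = 5*1 + 0, so a_2 = 5.
The remainder reaches 0 after 3 divisions, so the expansion has 3 partial quotients, read off in order.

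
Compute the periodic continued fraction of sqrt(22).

Write x_i = (sqrt(22) + m_i)/d_i with (m_0, d_0) = (0, 1). a_0 = floor(sqrt(22)) = 4, since 4^2 = 16 <= 22 < 25 = 5^2.
Iterate m_{i+1} = d_i*a_i - m_i, d_{i+1} = (22 - m_{i+1}^2)/d_i, a_{i+1} = floor((a_0 + m_{i+1})/d_{i+1}):
  m_1 = 1*4 - 0 = 4, d_1 = (22 - 4^2)/1 = 6/1 = 6, a_1 = floor((4 + 4)/6) = 1.
  m_2 = 6*1 - 4 = 2, d_2 = (22 - 2^2)/6 = 18/6 = 3, a_2 = floor((4 + 2)/3) = 2.
  m_3 = 3*2 - 2 = 4, d_3 = (22 - 4^2)/3 = 6/3 = 2, a_3 = floor((4 + 4)/2) = 4.
  m_4 = 2*4 - 4 = 4, d_4 = (22 - 4^2)/2 = 6/2 = 3, a_4 = floor((4 + 4)/3) = 2.
  m_5 = 3*2 - 4 = 2, d_5 = (22 - 2^2)/3 = 18/3 = 6, a_5 = floor((4 + 2)/6) = 1.
  m_6 = 6*1 - 2 = 4, d_6 = (22 - 4^2)/6 = 6/6 = 1, a_6 = floor((4 + 4)/1) = 8.
  m_7 = 1*8 - 4 = 4, d_7 = (22 - 4^2)/1 = 6/1 = 6: (m_7, d_7) = (m_1, d_1) = (4, 6), so from here the quotients repeat a_1, ..., a_6; the period length is 6.
Hence the expansion of sqrt(22) is a_0 = 4 followed by the repeating block 1, 2, 4, 2, 1, 8 (period 6).

[4; (1, 2, 4, 2, 1, 8)]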